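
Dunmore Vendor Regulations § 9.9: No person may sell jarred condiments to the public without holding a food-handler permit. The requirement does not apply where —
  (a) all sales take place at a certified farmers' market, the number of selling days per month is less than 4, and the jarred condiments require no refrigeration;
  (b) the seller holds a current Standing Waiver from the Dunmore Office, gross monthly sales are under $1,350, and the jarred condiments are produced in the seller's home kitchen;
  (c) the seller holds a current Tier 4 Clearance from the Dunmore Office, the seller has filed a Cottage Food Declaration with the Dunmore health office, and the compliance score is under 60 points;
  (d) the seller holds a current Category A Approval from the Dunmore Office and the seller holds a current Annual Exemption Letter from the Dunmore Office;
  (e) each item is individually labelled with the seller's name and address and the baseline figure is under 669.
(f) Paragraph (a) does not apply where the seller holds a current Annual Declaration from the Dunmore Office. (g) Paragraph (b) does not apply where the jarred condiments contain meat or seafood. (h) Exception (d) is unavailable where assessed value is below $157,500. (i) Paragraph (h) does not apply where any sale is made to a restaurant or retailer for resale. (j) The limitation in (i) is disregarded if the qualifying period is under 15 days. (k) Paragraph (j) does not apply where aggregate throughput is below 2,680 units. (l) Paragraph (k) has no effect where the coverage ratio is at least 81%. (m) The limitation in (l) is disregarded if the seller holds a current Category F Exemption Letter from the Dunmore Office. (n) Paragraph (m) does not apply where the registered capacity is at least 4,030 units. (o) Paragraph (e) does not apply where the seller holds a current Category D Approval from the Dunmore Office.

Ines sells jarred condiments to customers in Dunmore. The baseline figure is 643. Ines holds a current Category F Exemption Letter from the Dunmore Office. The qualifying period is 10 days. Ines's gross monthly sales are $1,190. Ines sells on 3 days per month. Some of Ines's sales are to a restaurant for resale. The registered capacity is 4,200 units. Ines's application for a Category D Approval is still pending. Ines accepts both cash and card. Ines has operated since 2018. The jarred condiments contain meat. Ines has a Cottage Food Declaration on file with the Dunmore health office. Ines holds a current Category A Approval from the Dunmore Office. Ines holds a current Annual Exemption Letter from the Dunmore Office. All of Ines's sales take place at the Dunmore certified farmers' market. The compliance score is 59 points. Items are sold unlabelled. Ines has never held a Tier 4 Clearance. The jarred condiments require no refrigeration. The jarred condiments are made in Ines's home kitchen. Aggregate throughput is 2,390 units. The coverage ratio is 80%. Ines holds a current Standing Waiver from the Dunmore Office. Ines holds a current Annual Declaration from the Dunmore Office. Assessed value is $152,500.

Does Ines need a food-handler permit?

Exception (a): all sales are at a certified farmers' market; the number of selling days per month is 3, less than the 4 limit; the jarred condiments are shelf-stable — every condition holds. However, paragraph (f) must be considered: (f) is engaged — a current Annual Declaration is held. (a) is therefore removed.
All of (b)'s requirements are met (a current Standing Waiver is held; gross monthly sales are $1,190, under the $1,350 limit; the jarred condiments are home-kitchen produced). However, paragraph (g) must be considered: (g) is engaged — the jarred condiments contain meat. (b) is therefore removed.
Exception (c) fails — the Tier 4 Clearance is not current.
All of (d)'s requirements are met (a current Category A Approval is held; a current Annual Exemption Letter is held). Applying paragraphs (h)–(n): (h) would limit (d) — assessed value is $152,500, below the $157,500 limit — but (i) sets (h) aside: (i) operates against (h): some sales are to a restaurant for resale. (j) would limit (i) — the qualifying period is 10 days, under the 15 days limit — but (k) sets (j) aside: (k) applies — aggregate throughput is 2,390 units, below the 2,680 units limit. (l), which would lift (k), is not triggered — the coverage ratio is 80%, short of 81%. (d) remains available.
Exception (e) fails — items are sold unlabelled.

No — exception (d) applies; Ines is not required to hold a food-handler permit.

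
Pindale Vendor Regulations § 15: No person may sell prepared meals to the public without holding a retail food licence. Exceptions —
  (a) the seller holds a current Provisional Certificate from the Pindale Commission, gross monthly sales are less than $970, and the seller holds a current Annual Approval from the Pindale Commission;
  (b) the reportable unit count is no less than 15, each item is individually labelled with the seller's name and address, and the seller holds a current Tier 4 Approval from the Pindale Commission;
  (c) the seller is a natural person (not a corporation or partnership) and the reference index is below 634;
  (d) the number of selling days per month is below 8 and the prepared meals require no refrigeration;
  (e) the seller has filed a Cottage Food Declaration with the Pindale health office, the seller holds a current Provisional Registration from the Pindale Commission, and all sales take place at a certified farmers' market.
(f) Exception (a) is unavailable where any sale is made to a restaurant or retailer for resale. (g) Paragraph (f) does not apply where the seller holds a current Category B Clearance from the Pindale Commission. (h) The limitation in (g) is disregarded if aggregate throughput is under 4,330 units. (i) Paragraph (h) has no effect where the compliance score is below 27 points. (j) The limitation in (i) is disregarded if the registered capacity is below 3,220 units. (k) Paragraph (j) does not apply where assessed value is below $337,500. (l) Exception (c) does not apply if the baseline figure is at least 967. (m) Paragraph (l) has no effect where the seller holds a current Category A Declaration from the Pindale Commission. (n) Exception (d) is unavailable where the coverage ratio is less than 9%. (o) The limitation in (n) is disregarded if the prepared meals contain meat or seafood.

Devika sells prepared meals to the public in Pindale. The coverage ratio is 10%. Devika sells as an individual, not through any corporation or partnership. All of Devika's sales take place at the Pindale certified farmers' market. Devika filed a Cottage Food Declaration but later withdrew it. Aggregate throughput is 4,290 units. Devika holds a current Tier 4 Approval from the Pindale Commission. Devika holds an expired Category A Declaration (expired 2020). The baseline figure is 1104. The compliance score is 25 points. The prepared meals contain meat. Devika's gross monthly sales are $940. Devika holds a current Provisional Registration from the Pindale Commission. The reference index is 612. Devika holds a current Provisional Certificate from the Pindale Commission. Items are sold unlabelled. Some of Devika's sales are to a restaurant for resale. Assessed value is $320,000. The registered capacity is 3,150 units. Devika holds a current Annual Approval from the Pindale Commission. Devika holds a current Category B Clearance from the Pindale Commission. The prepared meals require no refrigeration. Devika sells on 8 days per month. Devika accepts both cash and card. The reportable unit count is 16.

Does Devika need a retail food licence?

All of (a)'s requirements are met (a current Provisional Certificate is held; gross monthly sales are $940, less than the $970 limit; a current Annual Approval is held). Under paragraphs (f)–(k): (f) would limit (a) — some sales are to a restaurant for resale — but (g) sets (f) aside: (g) operates against (f): a current Category B Clearance is held. (h) applies (aggregate throughput is 4,290 units, under the 4,330 units limit), but is displaced by (i): (i) operates — the compliance score is 25 points, below the 27 points limit. (j) is triggered (the registered capacity is 3,150 units, below the 3,220 units limit), but is set aside by (k): (k) applies — assessed value is $320,000, below the $337,500 limit. So (a) applies.
Exception (b) fails — items are sold unlabelled.
All of (c)'s requirements are met (the seller is a natural person; the reference index is 612, below the 634 limit). However, paragraphs (l)–(m) must be considered: (l) operates against (c): the baseline figure is 1,104, meeting the 967 threshold. (m) is not triggered (the Category A Declaration is not current), so (l) stands. So (c) is unavailable.
Exception (d) does not apply: the number of selling days per month is 8, not below 8.
Exception (e) requires that the seller has filed a Cottage Food Declaration with the Pindale health office; but the Cottage Food Declaration was withdrawn, so (e) is unavailable.

No — exception (a) applies; Devika is not required to hold a retail food licence.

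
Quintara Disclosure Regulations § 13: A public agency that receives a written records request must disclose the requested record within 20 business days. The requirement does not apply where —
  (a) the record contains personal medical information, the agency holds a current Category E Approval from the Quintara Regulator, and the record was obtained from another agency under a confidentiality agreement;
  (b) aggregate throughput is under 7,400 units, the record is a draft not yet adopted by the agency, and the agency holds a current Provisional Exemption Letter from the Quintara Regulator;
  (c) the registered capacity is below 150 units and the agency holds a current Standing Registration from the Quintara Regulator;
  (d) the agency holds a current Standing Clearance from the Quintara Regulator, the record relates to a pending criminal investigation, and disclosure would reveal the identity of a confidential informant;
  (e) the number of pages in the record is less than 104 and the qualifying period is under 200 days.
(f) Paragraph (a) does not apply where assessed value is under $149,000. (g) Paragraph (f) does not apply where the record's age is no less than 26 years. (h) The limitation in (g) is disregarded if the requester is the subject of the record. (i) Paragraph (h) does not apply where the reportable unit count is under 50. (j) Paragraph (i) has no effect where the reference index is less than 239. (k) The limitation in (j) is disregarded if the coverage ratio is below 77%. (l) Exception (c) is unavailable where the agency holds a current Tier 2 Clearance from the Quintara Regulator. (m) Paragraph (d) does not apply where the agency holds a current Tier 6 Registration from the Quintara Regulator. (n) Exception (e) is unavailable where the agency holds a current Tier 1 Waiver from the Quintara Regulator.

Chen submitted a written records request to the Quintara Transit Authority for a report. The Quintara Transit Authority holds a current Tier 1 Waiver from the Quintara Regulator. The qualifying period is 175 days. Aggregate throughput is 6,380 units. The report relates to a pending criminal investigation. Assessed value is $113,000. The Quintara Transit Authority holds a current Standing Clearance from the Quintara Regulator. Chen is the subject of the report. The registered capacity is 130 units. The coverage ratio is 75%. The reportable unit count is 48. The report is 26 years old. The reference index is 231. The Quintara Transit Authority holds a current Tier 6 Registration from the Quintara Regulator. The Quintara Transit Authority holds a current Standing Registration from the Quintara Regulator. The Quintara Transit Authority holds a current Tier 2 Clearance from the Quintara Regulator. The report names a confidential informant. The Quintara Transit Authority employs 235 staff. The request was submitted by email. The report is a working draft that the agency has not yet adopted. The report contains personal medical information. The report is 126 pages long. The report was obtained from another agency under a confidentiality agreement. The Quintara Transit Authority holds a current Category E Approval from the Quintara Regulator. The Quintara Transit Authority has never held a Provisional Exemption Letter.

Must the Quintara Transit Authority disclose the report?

No — exception (a) applies; the Quintara Transit Authority is not required to disclose the report.

Exception (a)'s conditions are all satisfied: the report contains personal medical information; a current Category E Approval is held; the report was obtained under a confidentiality agreement. Applying paragraphs (f)–(k): (f) is engaged (assessed value is $113,000, under the $149,000 limit), but yields to (g): (g) operates against (f): the record's age is 26 years, meeting the 26 years threshold. (h) would limit (g) — Chen is the subject of the report — but (i) sets (h) aside: (i) operates — the reportable unit count is 48, under the 50 limit. (j) is engaged (the reference index is 231, less than the 239 limit), but is set aside by (k): (k) operates against (j): the coverage ratio is 75%, below the 77% limit. (a) remains available.
Exception (b) requires that the agency holds a current Provisional Exemption Letter from the Quintara Regulator; but there is no Provisional Exemption Letter in force, so (b) is unavailable.
Exception (c)'s conditions are all satisfied: the registered capacity is 130 units, below the 150 units limit; a current Standing Registration is held. However, paragraph (l) must be considered: (l) operates against (c): a current Tier 2 Clearance is held. (c) is therefore removed.
Exception (d): a current Standing Clearance is held; the report relates to a pending investigation; the report names a confidential informant — every condition holds. But: (m) operates — a current Tier 6 Registration is held. Exception (d) does not apply.
Exception (e) fails — the number of pages in the record is 126, not less than 104.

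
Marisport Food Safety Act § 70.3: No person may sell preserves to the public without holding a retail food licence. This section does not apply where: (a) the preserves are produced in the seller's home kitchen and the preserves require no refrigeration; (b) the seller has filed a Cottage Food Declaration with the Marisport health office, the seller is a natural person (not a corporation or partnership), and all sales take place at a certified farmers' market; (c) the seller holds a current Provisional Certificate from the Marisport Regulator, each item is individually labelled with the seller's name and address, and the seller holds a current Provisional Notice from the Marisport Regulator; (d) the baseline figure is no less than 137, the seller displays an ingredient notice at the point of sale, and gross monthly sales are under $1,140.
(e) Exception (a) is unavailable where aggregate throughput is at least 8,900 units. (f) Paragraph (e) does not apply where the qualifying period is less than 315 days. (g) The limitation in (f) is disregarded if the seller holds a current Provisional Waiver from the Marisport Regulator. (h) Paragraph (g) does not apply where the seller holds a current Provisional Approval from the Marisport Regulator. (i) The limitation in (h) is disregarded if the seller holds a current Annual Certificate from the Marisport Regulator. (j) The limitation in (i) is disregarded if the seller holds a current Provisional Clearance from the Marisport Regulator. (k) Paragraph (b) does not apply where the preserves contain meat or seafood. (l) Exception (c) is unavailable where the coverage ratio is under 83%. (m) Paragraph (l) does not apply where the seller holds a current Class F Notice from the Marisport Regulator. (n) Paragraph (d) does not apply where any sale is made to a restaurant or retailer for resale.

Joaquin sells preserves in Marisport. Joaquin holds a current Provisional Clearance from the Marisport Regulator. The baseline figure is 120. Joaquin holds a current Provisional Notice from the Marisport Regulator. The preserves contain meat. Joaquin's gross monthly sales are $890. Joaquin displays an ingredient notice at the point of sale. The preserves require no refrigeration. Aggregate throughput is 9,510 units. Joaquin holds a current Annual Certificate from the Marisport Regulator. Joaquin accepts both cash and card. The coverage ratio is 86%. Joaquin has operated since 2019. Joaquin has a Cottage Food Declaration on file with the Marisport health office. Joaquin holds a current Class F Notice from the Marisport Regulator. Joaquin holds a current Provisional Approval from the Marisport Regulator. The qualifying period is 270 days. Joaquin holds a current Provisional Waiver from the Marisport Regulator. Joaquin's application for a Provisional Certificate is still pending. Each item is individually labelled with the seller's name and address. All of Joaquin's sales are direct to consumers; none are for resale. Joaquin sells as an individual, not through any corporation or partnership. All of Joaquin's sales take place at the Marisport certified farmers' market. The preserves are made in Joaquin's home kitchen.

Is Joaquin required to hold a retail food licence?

Exception (a)'s conditions are all satisfied: the preserves are home-kitchen produced; the preserves are shelf-stable. Considering the limiting provisions: (e) applies (aggregate throughput is 9,510 units, meeting the 8,900 units threshold), but is itself disapplied by (f): (f) operates against (e): the qualifying period is 270 days, less than the 315 days limit. (g) would limit (f) — a current Provisional Waiver is held — but (h) sets (g) aside: (h) operates against (g): a current Provisional Approval is held. (i) applies (a current Annual Certificate is held), but yields to (j): (j) operates against (i): a current Provisional Clearance is held. Exception (a) stands.
Exception (b) is satisfied on its face — a Cottage Food Declaration is on file; the seller is a natural person; all sales are at a certified farmers' market. But applying paragraph (k): (k) operates — the preserves contain meat. Exception (b) does not apply.
Exception (c) fails — no current Provisional Certificate is held.
Exception (d) fails — the baseline figure is 120, short of 137.

No — exception (a) applies; Joaquin is not required to hold a retail food licence.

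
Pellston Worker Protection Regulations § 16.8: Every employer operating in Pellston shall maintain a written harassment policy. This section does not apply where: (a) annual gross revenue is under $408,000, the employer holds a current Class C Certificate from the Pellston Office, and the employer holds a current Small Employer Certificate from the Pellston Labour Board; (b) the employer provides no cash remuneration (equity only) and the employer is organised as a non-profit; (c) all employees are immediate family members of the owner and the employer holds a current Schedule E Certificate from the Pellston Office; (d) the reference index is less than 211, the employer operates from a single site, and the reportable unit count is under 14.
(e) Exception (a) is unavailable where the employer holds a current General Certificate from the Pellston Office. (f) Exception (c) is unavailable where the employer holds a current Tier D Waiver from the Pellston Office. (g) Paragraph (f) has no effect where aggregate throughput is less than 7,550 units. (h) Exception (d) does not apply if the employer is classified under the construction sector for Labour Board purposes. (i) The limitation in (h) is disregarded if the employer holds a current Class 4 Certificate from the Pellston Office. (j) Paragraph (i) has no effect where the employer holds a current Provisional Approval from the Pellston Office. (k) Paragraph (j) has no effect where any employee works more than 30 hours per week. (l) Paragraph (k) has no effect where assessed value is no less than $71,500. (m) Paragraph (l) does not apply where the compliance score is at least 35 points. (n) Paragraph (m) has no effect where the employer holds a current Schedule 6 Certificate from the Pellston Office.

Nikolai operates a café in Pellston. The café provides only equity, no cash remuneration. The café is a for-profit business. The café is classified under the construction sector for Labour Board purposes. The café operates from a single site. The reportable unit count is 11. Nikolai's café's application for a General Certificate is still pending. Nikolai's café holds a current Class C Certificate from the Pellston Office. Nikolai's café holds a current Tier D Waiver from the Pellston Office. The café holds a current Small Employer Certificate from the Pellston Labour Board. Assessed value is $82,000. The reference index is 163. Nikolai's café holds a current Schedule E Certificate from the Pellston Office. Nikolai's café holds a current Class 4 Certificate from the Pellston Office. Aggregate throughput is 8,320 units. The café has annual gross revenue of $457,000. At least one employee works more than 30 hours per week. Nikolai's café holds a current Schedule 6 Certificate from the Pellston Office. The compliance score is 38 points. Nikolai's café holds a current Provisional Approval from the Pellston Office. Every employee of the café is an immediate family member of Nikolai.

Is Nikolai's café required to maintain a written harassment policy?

Exception (a) requires that annual gross revenue is under $408,000; but annual gross revenue is $457,000, not under $408,000, so (a) is unavailable.
Exception (b) does not apply: the employer is for-profit.
Exception (c)'s conditions are all satisfied: every employee is an immediate family member; a current Schedule E Certificate is held. Turning to paragraphs (f)–(g): (f) applies — a current Tier D Waiver is held. (g), which would lift (f), does not operate here — aggregate throughput is 8,320 units, not less than 7,550 units. Exception (c) does not apply.
Exception (d) is satisfied on its face — the reference index is 163, less than the 211 limit; the employer operates from a single site; the reportable unit count is 11, under the 14 limit. However, paragraphs (h)–(n) must be considered: (h) is engaged — the café is classified under the construction sector. (i) is engaged (a current Class 4 Certificate is held), but is displaced by (j): (j) operates against (i): a current Provisional Approval is held. (k) is triggered (at least one employee exceeds 30 hours/week), but is overridden by (l): (l) is triggered — assessed value is $82,000, meeting the $71,500 threshold. (m) operates (the compliance score is 38 points, meeting the 35 points threshold), but is displaced by (n): (n) applies — a current Schedule 6 Certificate is held. (d) is therefore removed.
No exception is made out. Nikolai's café falls within the general rule.

Yes — Nikolai's café must maintain a written harassment policy.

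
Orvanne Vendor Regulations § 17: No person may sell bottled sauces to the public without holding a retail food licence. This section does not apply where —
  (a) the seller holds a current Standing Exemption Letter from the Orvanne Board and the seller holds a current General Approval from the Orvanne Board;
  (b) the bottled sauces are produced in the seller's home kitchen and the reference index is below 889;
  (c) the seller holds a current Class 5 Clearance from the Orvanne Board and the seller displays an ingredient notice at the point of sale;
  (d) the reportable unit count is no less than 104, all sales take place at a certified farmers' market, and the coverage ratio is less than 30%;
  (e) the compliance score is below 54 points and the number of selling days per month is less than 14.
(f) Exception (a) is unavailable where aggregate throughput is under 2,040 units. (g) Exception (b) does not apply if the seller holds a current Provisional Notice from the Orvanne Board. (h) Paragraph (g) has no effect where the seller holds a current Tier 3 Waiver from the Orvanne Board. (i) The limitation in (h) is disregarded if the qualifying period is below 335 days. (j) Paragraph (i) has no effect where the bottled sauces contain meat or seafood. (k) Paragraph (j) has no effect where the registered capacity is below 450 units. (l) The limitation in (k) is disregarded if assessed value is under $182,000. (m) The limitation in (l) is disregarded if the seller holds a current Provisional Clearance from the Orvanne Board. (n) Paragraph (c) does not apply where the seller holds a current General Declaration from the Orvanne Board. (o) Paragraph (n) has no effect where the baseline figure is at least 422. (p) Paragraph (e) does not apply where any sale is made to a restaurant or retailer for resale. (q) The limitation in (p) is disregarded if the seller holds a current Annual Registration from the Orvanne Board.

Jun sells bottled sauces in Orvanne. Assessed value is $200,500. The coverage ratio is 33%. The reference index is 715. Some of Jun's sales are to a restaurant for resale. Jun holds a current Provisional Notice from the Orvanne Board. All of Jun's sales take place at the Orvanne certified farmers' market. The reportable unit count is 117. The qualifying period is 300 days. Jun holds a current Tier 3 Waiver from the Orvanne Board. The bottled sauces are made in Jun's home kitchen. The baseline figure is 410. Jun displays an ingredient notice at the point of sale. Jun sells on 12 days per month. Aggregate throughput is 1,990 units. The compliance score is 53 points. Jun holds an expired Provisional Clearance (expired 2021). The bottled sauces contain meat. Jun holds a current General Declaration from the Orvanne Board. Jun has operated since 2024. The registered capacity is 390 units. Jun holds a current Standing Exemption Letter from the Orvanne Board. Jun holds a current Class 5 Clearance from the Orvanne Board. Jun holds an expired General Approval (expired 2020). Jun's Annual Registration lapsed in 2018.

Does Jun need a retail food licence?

Yes — Jun must hold a retail food licence.

Exception (a) requires that the seller holds a current General Approval from the Orvanne Board; but there is no General Approval in force, so (a) is unavailable.
Exception (b): the bottled sauces are home-kitchen produced; the reference index is 715, below the 889 limit — every condition holds. But: (g) operates against (b): a current Provisional Notice is held. (h) is engaged (a current Tier 3 Waiver is held), but is overridden by (i): (i) is engaged — the qualifying period is 300 days, below the 335 days limit. (j) applies (the bottled sauces contain meat), but is displaced by (k): (k) applies — the registered capacity is 390 units, below the 450 units limit. (l) is not engaged (assessed value is $200,500, not under $182,000), so (k) stands. Exception (b) does not apply.
Exception (c) is satisfied on its face — a current Class 5 Clearance is held; an ingredient notice is displayed. But: (n) operates — a current General Declaration is held. (o), which would lift (n), does not operate here — the baseline figure is 410, short of 422. Exception (c) does not apply.
Exception (d) fails — the coverage ratio is 33%, not less than 30%.
Exception (e): the compliance score is 53 points, below the 54 points limit; the number of selling days per month is 12, less than the 14 limit — every condition holds. Turning to paragraphs (p)–(q): (p) operates against (e): some sales are to a restaurant for resale. (q) does not operate here (the Annual Registration is not current), so (p) stands. So (e) is unavailable.
No exception applies. The general rule governs.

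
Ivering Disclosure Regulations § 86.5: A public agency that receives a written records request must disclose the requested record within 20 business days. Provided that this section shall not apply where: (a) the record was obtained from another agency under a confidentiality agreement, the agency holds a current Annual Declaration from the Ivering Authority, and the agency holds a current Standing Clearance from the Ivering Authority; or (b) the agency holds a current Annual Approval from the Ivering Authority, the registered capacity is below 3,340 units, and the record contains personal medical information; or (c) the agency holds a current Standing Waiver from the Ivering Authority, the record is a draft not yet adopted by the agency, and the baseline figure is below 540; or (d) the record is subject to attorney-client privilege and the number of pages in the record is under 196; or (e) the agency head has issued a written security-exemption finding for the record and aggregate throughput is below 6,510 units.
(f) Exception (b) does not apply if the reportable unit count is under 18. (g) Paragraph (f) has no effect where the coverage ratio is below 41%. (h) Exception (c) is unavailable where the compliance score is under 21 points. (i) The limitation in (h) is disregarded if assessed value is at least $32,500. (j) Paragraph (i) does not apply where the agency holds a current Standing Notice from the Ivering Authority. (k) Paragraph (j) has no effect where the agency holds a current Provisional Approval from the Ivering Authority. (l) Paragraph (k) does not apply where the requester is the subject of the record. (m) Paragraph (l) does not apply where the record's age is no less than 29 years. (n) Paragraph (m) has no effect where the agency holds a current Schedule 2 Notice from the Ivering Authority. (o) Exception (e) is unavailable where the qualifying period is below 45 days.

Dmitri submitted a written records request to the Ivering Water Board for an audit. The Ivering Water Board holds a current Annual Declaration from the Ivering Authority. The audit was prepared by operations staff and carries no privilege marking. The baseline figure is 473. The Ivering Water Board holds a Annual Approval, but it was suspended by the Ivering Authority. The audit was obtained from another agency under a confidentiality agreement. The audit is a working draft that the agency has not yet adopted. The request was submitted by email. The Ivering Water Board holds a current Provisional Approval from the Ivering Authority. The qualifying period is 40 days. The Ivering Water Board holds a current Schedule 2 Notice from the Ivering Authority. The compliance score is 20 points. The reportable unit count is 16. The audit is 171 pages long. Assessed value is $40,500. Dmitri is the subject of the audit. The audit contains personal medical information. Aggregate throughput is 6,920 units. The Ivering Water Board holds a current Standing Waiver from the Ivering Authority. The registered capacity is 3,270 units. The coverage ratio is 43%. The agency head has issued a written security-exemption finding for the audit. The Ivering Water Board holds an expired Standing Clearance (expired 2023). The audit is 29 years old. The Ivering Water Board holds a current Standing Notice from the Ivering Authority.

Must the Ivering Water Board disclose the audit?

Yes — the Ivering Water Board must disclose the audit.

Exception (a) requires that the agency holds a current Standing Clearance from the Ivering Authority; but there is no Standing Clearance in force, so (a) is unavailable.
Exception (b) fails — there is no Annual Approval in force.
All of (c)'s requirements are met (a current Standing Waiver is held; the audit is an unadopted draft; the baseline figure is 473, below the 540 limit). However, paragraphs (h)–(n) must be considered: (h) operates — the compliance score is 20 points, under the 21 points limit. (i) would limit (h) — assessed value is $40,500, meeting the $32,500 threshold — but (j) sets (i) aside: (j) operates against (i): a current Standing Notice is held. (k) would limit (j) — a current Provisional Approval is held — but (l) sets (k) aside: (l) is engaged — Dmitri is the subject of the audit. (m) operates (the record's age is 29 years, meeting the 29 years threshold), but is displaced by (n): (n) is engaged — a current Schedule 2 Notice is held. Exception (c) does not apply.
Exception (d) does not apply: the audit carries no privilege marking.
Exception (e) requires that aggregate throughput is below 6,510 units; but aggregate throughput is 6,920 units, not below 6,510 units, so (e) is unavailable.
None of the exceptions is available; § 86.5 applies in full.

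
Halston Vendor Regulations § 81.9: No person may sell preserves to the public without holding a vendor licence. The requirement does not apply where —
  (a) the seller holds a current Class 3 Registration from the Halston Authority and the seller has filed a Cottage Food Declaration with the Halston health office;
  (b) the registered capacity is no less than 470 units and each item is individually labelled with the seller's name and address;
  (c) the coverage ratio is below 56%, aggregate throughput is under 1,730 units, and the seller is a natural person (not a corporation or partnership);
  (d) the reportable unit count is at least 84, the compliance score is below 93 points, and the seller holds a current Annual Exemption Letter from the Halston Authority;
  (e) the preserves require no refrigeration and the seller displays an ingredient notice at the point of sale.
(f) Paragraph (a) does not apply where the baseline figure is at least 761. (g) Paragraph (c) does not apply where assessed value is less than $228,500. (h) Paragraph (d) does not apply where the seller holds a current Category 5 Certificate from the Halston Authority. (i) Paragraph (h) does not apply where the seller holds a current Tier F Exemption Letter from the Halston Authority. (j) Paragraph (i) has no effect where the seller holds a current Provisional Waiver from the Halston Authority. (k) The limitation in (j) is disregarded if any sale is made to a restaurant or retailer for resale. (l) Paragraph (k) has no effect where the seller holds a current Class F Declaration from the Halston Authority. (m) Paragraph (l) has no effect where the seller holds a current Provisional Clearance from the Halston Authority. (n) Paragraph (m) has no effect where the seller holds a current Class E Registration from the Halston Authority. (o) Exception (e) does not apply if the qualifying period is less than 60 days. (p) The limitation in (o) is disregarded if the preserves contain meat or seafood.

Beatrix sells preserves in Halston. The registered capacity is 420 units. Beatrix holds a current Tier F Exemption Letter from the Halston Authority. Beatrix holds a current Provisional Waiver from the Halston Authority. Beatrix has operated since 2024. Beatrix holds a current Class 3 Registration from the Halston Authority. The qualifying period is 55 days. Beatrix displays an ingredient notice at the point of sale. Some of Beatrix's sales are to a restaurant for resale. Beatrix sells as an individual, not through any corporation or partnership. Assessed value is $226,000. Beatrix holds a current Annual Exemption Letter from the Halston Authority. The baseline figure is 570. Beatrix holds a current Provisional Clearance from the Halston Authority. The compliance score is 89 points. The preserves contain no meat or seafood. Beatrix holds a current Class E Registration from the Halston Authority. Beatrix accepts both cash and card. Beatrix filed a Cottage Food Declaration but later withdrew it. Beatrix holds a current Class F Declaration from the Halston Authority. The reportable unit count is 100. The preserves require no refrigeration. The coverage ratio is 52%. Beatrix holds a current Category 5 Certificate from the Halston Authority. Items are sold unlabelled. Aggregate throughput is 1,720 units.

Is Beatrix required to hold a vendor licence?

Yes — Beatrix must hold a vendor licence.

Exception (a) fails — the Cottage Food Declaration was withdrawn.
Exception (b) requires that the registered capacity is no less than 470 units; but the registered capacity is 420 units, short of 470 units, so (b) is unavailable.
Exception (c) is satisfied on its face — the coverage ratio is 52%, below the 56% limit; aggregate throughput is 1,720 units, under the 1,730 units limit; the seller is a natural person. But: (g) operates against (c): assessed value is $226,000, less than the $228,500 limit. So (c) is unavailable.
Exception (d): the reportable unit count is 100, meeting the 84 threshold; the compliance score is 89 points, below the 93 points limit; a current Annual Exemption Letter is held — every condition holds. However, paragraphs (h)–(n) must be considered: (h) operates — a current Category 5 Certificate is held. (i) would limit (h) — a current Tier F Exemption Letter is held — but (j) sets (i) aside: (j) operates against (i): a current Provisional Waiver is held. (k) operates (some sales are to a restaurant for resale), but is set aside by (l): (l) is engaged — a current Class F Declaration is held. (m) would limit (l) — a current Provisional Clearance is held — but (n) sets (m) aside: (n) is engaged — a current Class E Registration is held. Exception (d) does not apply.
Exception (e) is satisfied on its face — the preserves are shelf-stable; an ingredient notice is displayed. Turning to paragraphs (o)–(p): (o) applies — the qualifying period is 55 days, less than the 60 days limit. (p), which would lift (o), is inapplicable — the preserves contain no meat or seafood. (e) is therefore removed.
None of the exceptions is available; § 81.9 applies in full.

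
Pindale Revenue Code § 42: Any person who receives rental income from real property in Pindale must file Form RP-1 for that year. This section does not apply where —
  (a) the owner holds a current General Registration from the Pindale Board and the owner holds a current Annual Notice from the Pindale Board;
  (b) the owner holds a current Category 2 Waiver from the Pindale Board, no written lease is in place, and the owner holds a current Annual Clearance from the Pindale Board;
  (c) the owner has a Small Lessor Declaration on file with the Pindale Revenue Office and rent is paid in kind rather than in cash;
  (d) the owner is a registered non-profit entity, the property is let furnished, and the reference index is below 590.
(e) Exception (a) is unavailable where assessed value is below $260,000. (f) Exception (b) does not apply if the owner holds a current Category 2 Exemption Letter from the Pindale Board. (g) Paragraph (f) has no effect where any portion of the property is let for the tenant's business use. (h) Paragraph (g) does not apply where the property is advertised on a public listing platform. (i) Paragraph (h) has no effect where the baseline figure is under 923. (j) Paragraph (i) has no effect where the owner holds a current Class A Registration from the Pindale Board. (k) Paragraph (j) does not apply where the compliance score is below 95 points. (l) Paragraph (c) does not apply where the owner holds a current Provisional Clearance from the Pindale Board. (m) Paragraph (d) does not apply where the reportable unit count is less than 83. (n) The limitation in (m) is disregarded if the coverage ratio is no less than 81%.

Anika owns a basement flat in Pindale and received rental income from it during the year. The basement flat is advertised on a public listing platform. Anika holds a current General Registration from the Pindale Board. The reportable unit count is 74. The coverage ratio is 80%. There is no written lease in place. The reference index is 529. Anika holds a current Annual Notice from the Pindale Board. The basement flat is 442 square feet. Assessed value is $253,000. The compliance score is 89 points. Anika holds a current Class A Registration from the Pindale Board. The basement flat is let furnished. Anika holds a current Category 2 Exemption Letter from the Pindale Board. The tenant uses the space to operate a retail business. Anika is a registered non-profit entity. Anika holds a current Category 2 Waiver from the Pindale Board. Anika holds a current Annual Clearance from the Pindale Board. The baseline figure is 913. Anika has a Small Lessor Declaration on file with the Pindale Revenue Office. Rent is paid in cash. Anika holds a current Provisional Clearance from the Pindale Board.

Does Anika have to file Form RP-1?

Exception (a): a current General Registration is held; a current Annual Notice is held — every condition holds. But applying paragraph (e): (e) is engaged — assessed value is $253,000, below the $260,000 limit. (a) is therefore removed.
All of (b)'s requirements are met (a current Category 2 Waiver is held; there is no written lease; a current Annual Clearance is held). Under paragraphs (f)–(k): (f) is engaged (a current Category 2 Exemption Letter is held), but is overridden by (g): (g) operates — the space is let for business use. (h) would limit (g) — the property is publicly advertised — but (i) sets (h) aside: (i) operates — the baseline figure is 913, under the 923 limit. (j) is triggered (a current Class A Registration is held), but is displaced by (k): (k) operates against (j): the compliance score is 89 points, below the 95 points limit. So (b) applies.
Exception (c) does not apply: rent is paid in cash.
Exception (d) is satisfied on its face — Anika is a registered non-profit; the property is let furnished; the reference index is 529, below the 590 limit. Turning to paragraphs (m)–(n): (m) is triggered — the reportable unit count is 74, less than the 83 limit. (n), which would lift (m), is not triggered — the coverage ratio is 80%, short of 81%. Exception (d) does not apply.

No — exception (b) applies; Anika is not required to file Form RP-1.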